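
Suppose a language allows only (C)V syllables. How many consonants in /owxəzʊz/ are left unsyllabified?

2

Under (C)V, the unsyllabifiable consonants are /w/, /z/ (no codas are permitted; onsets are limited to one consonant).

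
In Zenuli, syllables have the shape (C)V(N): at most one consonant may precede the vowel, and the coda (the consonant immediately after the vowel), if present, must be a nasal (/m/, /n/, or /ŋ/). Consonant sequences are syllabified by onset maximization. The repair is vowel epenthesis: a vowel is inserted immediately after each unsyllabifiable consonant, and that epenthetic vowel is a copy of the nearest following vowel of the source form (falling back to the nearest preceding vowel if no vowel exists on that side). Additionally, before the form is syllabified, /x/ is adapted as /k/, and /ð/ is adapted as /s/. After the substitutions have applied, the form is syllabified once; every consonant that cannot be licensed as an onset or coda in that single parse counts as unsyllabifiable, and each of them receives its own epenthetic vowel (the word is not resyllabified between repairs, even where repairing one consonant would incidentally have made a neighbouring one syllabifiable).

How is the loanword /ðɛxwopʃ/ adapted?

Substitution: /ð/ → /s/, /x/ → /k/, giving /sɛkwopʃ/.
Syllabifying with onset maximization leaves /k/, /p/, /ʃ/ stranded (only a nasal (/m/, /n/, or /ŋ/) is licensed in coda position; onsets are limited to one consonant).
Inserting the epenthetic vowel yields /k/ → /ko/, /p/ → /po/, /ʃ/ → /ʃo/.

sɛkowopoʃo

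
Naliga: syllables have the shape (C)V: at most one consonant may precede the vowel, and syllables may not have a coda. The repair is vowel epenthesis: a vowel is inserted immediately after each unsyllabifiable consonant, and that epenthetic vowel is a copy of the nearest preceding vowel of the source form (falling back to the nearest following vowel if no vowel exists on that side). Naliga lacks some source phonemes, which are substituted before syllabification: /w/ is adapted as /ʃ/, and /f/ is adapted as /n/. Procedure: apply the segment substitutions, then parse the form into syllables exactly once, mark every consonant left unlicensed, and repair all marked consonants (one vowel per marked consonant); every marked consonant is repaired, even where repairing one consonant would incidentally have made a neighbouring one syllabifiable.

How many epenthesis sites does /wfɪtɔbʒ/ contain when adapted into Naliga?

3

After substitution the input is /ʃnɪtɔbʒ/.
The unsyllabifiable consonants are /ʃ/, /b/, /ʒ/; each receives one epenthetic vowel.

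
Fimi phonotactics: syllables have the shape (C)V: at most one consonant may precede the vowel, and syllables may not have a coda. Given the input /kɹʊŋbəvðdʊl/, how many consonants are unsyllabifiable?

The consonants /k/, /ŋ/, /v/, /ð/, /l/ cannot be parsed into a legal (C)V syllable (no codas are permitted; onsets are limited to one consonant).

5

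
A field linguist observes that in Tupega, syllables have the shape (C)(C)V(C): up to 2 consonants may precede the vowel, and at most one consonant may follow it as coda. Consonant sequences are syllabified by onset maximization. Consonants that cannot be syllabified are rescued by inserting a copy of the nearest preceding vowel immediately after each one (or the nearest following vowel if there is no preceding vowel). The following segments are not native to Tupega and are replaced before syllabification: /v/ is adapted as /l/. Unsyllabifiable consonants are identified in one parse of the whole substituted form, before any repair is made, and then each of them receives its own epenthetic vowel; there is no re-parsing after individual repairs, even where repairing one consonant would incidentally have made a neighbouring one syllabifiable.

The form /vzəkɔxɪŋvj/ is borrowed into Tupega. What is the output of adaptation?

lzəkɔxɪŋlɪjɪ

Substitution: /v/ → /l/, giving /lzəkɔxɪŋlj/.
Under (C)(C)V(C), the unsyllabifiable consonants are /l/, /j/ (at most one coda consonant is licensed; onsets may contain at most 2 consonants).
Each unlicensed consonant becomes the onset of a new syllable: /l/ → /lɪ/, /j/ → /jɪ/.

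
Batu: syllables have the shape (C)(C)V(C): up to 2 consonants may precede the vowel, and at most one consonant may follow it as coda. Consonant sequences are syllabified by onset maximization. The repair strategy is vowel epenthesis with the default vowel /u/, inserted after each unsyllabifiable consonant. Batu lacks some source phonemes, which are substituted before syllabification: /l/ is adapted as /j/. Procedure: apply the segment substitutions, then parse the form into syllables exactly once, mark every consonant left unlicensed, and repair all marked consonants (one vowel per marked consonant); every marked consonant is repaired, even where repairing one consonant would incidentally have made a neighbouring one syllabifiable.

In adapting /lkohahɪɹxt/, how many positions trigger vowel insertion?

After substitution the input is /jkohahɪɹxt/.
The unsyllabifiable consonants are /x/, /t/; each receives one epenthetic vowel.

2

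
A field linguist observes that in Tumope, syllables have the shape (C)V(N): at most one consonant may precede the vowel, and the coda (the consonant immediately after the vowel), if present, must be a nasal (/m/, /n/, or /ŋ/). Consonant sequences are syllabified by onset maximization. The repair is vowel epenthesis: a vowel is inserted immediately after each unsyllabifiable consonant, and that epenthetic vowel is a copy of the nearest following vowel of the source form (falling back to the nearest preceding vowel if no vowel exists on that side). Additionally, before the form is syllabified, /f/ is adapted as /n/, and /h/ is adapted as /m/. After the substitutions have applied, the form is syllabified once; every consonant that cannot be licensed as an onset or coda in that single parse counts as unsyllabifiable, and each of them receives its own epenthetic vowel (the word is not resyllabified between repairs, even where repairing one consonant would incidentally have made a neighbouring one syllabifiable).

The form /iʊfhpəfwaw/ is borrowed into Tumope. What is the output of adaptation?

iʊnməpənwawa

Substitution: /f/ → /n/, /h/ → /m/, giving /iʊnmpənwaw/.
The consonants /m/, /w/ cannot be parsed into a legal (C)V(N) syllable (only a nasal (/m/, /n/, or /ŋ/) is licensed in coda position; onsets are limited to one consonant).
Inserting the epenthetic vowel yields /m/ → /mə/, /w/ → /wa/.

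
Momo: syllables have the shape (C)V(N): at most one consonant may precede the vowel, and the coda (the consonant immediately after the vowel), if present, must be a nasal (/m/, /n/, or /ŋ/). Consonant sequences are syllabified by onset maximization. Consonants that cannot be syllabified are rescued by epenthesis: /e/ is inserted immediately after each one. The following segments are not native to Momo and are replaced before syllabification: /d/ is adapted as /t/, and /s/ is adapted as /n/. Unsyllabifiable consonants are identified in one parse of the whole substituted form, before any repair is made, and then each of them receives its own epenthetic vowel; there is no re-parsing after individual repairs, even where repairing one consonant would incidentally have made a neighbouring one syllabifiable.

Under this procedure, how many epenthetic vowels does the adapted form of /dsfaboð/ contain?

3

After substitution the input is /tnfaboð/.
The unsyllabifiable consonants are /t/, /n/, /ð/; each receives one epenthetic vowel.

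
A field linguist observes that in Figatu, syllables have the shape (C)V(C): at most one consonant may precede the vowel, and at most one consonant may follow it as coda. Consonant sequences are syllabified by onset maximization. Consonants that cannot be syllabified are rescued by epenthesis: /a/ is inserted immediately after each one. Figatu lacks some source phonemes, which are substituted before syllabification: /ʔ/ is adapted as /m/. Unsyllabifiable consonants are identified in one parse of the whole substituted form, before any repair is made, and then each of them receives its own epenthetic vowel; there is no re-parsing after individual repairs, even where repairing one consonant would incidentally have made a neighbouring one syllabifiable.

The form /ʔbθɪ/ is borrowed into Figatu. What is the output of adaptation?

Substitution: /ʔ/ → /m/, giving /mbθɪ/.
Syllabifying with onset maximization leaves /m/, /b/ stranded (at most one coda consonant is licensed; onsets are limited to one consonant).
Each unlicensed consonant becomes the onset of a new syllable: /m/ → /ma/, /b/ → /ba/.

mabaθɪ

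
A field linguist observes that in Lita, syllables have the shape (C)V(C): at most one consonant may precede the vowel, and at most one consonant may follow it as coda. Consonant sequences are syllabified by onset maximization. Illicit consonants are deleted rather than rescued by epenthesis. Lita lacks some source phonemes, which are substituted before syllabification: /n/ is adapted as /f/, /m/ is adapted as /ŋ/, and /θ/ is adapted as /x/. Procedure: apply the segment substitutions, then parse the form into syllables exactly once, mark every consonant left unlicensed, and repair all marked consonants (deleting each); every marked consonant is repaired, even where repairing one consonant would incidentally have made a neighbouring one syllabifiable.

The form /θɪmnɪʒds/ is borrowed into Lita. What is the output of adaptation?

xɪŋfɪʒ

Substitution: /θ/ → /x/, /m/ → /ŋ/, /n/ → /f/, giving /xɪŋfɪʒds/.
Syllabifying with onset maximization leaves /d/, /s/ stranded (at most one coda consonant is licensed; onsets are limited to one consonant).
Each unlicensed consonant is deleted: /d/, /s/.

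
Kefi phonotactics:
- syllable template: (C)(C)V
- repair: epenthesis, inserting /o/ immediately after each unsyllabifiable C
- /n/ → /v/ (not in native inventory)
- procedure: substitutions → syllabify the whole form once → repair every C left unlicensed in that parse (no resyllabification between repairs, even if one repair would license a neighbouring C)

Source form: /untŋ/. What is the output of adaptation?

Substitution: /n/ → /v/, giving /uvtŋ/.
The consonants /v/, /t/, /ŋ/ cannot be parsed into a legal (C)(C)V syllable (no codas are permitted; onsets may contain at most 2 consonants).
Each unlicensed consonant becomes the onset of a new syllable: /v/ → /vo/, /t/ → /to/, /ŋ/ → /ŋo/.

uvotoŋo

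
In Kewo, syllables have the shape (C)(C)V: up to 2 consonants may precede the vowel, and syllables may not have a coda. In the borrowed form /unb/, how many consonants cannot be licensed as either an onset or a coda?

The consonants /n/, /b/ cannot be parsed into a legal (C)(C)V syllable (no codas are permitted; onsets may contain at most 2 consonants).

2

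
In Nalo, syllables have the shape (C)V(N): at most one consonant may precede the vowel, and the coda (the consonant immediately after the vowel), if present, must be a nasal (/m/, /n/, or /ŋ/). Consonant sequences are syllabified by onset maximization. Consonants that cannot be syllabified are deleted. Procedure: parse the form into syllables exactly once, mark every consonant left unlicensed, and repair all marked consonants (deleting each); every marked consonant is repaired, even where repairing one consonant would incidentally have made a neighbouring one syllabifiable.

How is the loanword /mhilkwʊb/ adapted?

Syllabifying with onset maximization leaves /m/, /l/, /k/, /b/ stranded (only a nasal (/m/, /n/, or /ŋ/) is licensed in coda position; onsets are limited to one consonant).
Each unlicensed consonant is deleted: /m/, /l/, /k/, /b/.

hiwʊ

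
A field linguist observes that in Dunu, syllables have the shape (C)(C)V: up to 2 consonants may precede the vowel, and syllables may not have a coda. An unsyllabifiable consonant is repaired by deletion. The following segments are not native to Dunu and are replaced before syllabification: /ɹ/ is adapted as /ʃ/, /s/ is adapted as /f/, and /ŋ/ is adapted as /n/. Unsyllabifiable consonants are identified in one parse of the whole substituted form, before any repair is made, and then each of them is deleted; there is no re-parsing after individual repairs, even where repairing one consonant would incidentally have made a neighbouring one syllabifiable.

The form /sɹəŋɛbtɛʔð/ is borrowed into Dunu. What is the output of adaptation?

fʃənɛbtɛ

Substitution: /s/ → /f/, /ɹ/ → /ʃ/, /ŋ/ → /n/, giving /fʃənɛbtɛʔð/.
Syllabifying with onset maximization leaves /ʔ/, /ð/ stranded (no codas are permitted; onsets may contain at most 2 consonants).
Each unlicensed consonant is deleted: /ʔ/, /ð/.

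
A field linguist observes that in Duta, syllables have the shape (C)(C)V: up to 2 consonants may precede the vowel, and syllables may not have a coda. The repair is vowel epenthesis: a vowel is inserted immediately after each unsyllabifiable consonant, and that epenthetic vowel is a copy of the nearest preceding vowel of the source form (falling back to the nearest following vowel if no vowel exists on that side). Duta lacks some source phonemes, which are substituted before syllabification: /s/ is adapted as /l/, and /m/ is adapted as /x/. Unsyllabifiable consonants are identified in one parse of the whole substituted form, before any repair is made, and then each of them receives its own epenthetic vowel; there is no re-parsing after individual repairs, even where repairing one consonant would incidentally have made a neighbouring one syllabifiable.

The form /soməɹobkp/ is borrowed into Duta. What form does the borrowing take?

loxəɹobokopo

Substitution: /s/ → /l/, /m/ → /x/, giving /loxəɹobkp/.
Syllabifying with onset maximization leaves /b/, /k/, /p/ stranded (no codas are permitted; onsets may contain at most 2 consonants).
Inserting the epenthetic vowel yields /b/ → /bo/, /k/ → /ko/, /p/ → /po/.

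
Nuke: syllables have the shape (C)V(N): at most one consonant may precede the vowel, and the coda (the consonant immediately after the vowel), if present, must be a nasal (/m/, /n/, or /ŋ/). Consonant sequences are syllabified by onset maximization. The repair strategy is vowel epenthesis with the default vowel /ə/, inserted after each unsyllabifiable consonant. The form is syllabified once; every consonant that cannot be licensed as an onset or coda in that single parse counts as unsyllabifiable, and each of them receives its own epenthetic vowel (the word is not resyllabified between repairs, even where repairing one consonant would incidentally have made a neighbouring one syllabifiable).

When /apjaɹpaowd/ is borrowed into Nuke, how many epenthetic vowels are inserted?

The unsyllabifiable consonants are /p/, /ɹ/, /w/, /d/; each receives one epenthetic vowel.

4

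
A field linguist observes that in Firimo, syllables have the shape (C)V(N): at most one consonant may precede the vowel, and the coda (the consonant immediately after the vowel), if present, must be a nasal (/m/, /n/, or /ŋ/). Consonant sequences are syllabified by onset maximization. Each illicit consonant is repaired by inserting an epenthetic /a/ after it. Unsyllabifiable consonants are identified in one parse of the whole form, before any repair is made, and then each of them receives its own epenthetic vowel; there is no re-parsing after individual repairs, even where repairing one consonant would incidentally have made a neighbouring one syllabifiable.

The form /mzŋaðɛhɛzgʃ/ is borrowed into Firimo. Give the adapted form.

mazaŋaðɛhɛzagaʃa

Syllabifying with onset maximization leaves /m/, /z/, /z/, /g/, /ʃ/ stranded (only a nasal (/m/, /n/, or /ŋ/) is licensed in coda position; onsets are limited to one consonant).
Inserting the epenthetic vowel yields /m/ → /ma/, /z/ → /za/, /z/ → /za/, /g/ → /ga/, /ʃ/ → /ʃa/.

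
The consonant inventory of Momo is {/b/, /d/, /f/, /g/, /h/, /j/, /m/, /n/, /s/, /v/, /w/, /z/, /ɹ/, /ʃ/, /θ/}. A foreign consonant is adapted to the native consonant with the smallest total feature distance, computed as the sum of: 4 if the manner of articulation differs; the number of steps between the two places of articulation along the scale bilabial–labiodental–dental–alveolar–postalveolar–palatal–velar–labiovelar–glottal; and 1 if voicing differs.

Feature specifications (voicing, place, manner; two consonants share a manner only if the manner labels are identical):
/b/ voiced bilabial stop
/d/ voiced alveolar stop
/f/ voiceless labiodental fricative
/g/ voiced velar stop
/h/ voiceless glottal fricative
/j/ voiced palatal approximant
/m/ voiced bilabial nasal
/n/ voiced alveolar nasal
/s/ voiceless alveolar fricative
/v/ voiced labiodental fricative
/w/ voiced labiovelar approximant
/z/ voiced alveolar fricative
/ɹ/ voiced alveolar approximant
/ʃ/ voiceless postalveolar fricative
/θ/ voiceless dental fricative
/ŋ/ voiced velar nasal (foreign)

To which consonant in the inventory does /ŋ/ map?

n

/n/ is closest: same manner (nasal), place distance 3 (velar→alveolar), same voicing; total 3. Next closest is /g/ at distance 4.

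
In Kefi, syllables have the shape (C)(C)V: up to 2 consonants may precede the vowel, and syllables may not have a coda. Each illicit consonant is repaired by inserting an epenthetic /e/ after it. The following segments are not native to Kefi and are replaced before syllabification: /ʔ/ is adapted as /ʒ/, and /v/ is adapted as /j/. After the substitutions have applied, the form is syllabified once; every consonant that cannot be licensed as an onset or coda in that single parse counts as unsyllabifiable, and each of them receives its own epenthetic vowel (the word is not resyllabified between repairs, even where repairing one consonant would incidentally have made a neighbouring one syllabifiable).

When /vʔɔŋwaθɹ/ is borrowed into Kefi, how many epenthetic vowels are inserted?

2

After substitution the input is /jʒɔŋwaθɹ/.
The unsyllabifiable consonants are /θ/, /ɹ/; each receives one epenthetic vowel.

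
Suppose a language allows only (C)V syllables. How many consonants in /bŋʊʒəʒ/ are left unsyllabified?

2

Syllabifying with onset maximization leaves /b/, /ʒ/ stranded (no codas are permitted; onsets are limited to one consonant).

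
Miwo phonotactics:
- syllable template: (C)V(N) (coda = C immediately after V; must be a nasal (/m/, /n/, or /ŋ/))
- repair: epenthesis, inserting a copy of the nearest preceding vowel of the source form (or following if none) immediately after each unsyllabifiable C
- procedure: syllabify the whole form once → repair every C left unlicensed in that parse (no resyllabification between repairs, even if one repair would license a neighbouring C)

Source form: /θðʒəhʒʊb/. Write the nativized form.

θəðəʒəhəʒʊbʊ

Under (C)V(N), the unsyllabifiable consonants are /θ/, /ð/, /h/, /b/ (only a nasal (/m/, /n/, or /ŋ/) is licensed in coda position; onsets are limited to one consonant).
Inserting the epenthetic vowel yields /θ/ → /θə/, /ð/ → /ðə/, /h/ → /hə/, /b/ → /bʊ/.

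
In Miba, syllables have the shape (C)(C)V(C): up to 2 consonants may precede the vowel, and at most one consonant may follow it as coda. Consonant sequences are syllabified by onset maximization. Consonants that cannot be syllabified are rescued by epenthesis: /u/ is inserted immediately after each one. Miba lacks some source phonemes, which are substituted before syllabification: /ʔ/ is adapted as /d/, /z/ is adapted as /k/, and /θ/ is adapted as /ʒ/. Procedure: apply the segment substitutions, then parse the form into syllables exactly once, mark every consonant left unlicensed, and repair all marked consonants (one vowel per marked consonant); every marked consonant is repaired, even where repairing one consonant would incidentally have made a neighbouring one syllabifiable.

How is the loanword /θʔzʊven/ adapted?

ʒudkʊven

Substitution: /θ/ → /ʒ/, /ʔ/ → /d/, /z/ → /k/, giving /ʒdkʊven/.
The consonants /ʒ/ cannot be parsed into a legal (C)(C)V(C) syllable (at most one coda consonant is licensed; onsets may contain at most 2 consonants).
Each unlicensed consonant becomes the onset of a new syllable: /ʒ/ → /ʒu/.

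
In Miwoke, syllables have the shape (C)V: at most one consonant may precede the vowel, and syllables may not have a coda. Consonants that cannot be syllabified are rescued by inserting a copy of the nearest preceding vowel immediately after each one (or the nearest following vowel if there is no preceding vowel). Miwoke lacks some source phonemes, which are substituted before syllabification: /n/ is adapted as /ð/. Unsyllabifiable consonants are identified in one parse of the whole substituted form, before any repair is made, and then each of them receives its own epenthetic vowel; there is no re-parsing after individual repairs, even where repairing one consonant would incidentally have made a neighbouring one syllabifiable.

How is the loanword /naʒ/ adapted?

ðaʒa

Substitution: /n/ → /ð/, giving /ðaʒ/.
The consonants /ʒ/ cannot be parsed into a legal (C)V syllable (no codas are permitted; onsets are limited to one consonant).
Epenthesis after each stranded consonant: /ʒ/ → /ʒa/.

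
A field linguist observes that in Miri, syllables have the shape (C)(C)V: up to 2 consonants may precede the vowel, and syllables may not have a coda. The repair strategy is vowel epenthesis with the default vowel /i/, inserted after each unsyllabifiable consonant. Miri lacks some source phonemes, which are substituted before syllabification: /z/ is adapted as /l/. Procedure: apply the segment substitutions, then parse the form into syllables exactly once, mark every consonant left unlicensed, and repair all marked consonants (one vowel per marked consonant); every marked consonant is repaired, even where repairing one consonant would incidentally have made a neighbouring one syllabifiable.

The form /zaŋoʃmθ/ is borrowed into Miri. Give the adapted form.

laŋoʃimiθi

Substitution: /z/ → /l/, giving /laŋoʃmθ/.
The consonants /ʃ/, /m/, /θ/ cannot be parsed into a legal (C)(C)V syllable (no codas are permitted; onsets may contain at most 2 consonants).
Epenthesis after each stranded consonant: /ʃ/ → /ʃi/, /m/ → /mi/, /θ/ → /θi/.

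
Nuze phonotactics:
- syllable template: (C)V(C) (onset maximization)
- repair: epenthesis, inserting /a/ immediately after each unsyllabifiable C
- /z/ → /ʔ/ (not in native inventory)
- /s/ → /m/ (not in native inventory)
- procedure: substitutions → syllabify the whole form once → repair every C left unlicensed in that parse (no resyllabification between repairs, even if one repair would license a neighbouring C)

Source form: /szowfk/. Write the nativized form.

Substitution: /s/ → /m/, /z/ → /ʔ/, giving /mʔowfk/.
The consonants /m/, /f/, /k/ cannot be parsed into a legal (C)V(C) syllable (at most one coda consonant is licensed; onsets are limited to one consonant).
Each unlicensed consonant becomes the onset of a new syllable: /m/ → /ma/, /f/ → /fa/, /k/ → /ka/.

maʔowfaka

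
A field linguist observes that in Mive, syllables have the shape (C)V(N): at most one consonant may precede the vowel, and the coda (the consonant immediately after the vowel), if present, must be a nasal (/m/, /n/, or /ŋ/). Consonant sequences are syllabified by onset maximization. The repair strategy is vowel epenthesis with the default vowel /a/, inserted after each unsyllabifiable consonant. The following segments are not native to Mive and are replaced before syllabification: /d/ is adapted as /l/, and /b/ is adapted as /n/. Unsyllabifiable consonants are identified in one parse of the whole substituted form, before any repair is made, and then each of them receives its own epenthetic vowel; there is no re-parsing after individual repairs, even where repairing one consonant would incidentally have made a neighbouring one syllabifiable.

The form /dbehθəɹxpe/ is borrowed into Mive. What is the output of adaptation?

Substitution: /d/ → /l/, /b/ → /n/, giving /lnehθəɹxpe/.
Under (C)V(N), the unsyllabifiable consonants are /l/, /h/, /ɹ/, /x/ (only a nasal (/m/, /n/, or /ŋ/) is licensed in coda position; onsets are limited to one consonant).
Each unlicensed consonant becomes the onset of a new syllable: /l/ → /la/, /h/ → /ha/, /ɹ/ → /ɹa/, /x/ → /xa/.

lanehaθəɹaxape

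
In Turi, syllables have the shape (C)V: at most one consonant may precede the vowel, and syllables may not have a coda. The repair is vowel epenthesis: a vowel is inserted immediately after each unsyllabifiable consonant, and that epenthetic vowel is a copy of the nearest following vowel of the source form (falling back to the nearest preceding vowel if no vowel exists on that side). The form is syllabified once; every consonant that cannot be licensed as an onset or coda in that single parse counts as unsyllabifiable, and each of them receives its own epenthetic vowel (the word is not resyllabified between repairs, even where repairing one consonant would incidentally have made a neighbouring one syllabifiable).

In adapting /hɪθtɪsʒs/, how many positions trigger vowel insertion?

4

The unsyllabifiable consonants are /θ/, /s/, /ʒ/, /s/; each receives one epenthetic vowel.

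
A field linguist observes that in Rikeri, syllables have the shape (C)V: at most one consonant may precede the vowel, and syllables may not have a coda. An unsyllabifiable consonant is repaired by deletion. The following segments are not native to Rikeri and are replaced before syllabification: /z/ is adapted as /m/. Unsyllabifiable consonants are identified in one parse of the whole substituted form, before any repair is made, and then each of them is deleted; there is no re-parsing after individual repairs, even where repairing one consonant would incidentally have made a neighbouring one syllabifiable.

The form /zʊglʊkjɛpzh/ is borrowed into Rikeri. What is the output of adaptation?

mʊlʊjɛ

Substitution: /z/ → /m/, giving /mʊglʊkjɛpmh/.
The consonants /g/, /k/, /p/, /m/, /h/ cannot be parsed into a legal (C)V syllable (no codas are permitted; onsets are limited to one consonant).
Each unlicensed consonant is deleted: /g/, /k/, /p/, /m/, /h/.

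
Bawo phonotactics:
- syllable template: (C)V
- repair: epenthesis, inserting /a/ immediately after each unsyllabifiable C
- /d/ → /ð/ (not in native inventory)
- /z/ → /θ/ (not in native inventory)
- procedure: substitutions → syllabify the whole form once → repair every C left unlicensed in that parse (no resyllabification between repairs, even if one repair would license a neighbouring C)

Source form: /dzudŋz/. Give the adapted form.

Substitution: /d/ → /ð/, /z/ → /θ/, giving /ðθuðŋθ/.
Syllabifying with onset maximization leaves /ð/, /ð/, /ŋ/, /θ/ stranded (no codas are permitted; onsets are limited to one consonant).
Inserting the epenthetic vowel yields /ð/ → /ða/, /ð/ → /ða/, /ŋ/ → /ŋa/, /θ/ → /θa/.

ðaθuðaŋaθa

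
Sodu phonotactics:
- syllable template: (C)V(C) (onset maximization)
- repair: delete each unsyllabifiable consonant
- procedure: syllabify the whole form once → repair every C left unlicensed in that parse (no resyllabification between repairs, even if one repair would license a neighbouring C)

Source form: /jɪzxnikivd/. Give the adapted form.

The consonants /x/, /d/ cannot be parsed into a legal (C)V(C) syllable (at most one coda consonant is licensed; onsets are limited to one consonant).
Each unlicensed consonant is deleted: /x/, /d/.

jɪznikiv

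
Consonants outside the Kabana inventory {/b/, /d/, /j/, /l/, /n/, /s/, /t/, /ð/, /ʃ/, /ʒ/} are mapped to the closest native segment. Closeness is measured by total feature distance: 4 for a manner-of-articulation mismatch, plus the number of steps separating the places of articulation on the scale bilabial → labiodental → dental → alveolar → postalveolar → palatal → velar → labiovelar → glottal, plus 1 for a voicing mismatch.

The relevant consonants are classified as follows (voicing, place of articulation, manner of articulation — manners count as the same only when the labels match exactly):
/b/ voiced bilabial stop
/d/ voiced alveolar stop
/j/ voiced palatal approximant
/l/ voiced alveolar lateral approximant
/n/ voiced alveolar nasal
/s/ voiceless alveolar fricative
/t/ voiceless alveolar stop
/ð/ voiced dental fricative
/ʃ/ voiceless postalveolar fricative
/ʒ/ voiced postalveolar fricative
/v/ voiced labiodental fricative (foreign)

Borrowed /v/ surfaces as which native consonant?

ð

/ð/ is closest: same manner (fricative), place distance 1 (labiodental→dental), same voicing; total 1. Next closest is /s/ at distance 3.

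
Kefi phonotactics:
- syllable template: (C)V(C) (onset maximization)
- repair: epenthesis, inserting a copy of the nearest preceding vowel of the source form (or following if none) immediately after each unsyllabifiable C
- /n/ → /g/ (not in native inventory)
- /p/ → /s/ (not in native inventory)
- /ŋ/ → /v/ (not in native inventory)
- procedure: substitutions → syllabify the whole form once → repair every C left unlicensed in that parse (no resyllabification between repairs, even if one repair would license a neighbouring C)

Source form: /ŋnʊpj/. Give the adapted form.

vʊgʊsjʊ

Substitution: /ŋ/ → /v/, /n/ → /g/, /p/ → /s/, giving /vgʊsj/.
Under (C)V(C), the unsyllabifiable consonants are /v/, /j/ (at most one coda consonant is licensed; onsets are limited to one consonant).
Inserting the epenthetic vowel yields /v/ → /vʊ/, /j/ → /jʊ/.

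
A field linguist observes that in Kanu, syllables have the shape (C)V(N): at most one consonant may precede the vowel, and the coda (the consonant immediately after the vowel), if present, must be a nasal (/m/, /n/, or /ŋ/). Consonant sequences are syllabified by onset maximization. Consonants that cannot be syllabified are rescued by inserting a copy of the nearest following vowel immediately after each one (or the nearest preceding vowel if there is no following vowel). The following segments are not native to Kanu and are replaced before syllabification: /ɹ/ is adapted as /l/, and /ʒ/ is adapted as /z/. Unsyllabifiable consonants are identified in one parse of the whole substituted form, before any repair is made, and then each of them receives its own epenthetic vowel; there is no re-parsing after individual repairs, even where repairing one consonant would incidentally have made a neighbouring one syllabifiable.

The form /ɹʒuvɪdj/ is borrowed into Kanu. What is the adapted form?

Substitution: /ɹ/ → /l/, /ʒ/ → /z/, giving /lzuvɪdj/.
The consonants /l/, /d/, /j/ cannot be parsed into a legal (C)V(N) syllable (only a nasal (/m/, /n/, or /ŋ/) is licensed in coda position; onsets are limited to one consonant).
Each unlicensed consonant becomes the onset of a new syllable: /l/ → /lu/, /d/ → /dɪ/, /j/ → /jɪ/.

luzuvɪdɪjɪ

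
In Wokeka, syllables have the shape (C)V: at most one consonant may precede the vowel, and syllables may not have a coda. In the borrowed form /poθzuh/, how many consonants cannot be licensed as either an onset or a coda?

2

Syllabifying with onset maximization leaves /θ/, /h/ stranded (no codas are permitted; onsets are limited to one consonant).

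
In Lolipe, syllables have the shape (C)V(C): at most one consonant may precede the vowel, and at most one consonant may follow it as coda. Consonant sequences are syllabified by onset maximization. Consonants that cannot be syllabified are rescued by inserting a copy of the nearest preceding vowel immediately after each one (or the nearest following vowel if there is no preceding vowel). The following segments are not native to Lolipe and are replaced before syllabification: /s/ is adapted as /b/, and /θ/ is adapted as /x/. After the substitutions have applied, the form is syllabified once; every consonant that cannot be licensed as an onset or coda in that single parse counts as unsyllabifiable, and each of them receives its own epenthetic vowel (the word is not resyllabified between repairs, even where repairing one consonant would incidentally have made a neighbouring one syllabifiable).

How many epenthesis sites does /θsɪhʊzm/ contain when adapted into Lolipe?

After substitution the input is /xbɪhʊzm/.
The unsyllabifiable consonants are /x/, /m/; each receives one epenthetic vowel.

2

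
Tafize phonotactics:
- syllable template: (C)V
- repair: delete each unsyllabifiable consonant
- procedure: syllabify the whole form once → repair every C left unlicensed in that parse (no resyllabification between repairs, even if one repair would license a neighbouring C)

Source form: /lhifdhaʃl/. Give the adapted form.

hiha

Under (C)V, the unsyllabifiable consonants are /l/, /f/, /d/, /ʃ/, /l/ (no codas are permitted; onsets are limited to one consonant).
Deletion applies to /l/, /f/, /d/, /ʃ/, /l/.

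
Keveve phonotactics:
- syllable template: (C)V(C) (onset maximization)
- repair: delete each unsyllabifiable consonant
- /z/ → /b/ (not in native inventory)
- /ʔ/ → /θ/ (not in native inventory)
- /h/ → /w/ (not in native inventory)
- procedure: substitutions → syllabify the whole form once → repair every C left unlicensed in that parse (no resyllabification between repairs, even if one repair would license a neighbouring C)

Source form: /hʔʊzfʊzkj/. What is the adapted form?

Substitution: /h/ → /w/, /ʔ/ → /θ/, /z/ → /b/, giving /wθʊbfʊbkj/.
Syllabifying with onset maximization leaves /w/, /k/, /j/ stranded (at most one coda consonant is licensed; onsets are limited to one consonant).
Each unlicensed consonant is deleted: /w/, /k/, /j/.

θʊbfʊb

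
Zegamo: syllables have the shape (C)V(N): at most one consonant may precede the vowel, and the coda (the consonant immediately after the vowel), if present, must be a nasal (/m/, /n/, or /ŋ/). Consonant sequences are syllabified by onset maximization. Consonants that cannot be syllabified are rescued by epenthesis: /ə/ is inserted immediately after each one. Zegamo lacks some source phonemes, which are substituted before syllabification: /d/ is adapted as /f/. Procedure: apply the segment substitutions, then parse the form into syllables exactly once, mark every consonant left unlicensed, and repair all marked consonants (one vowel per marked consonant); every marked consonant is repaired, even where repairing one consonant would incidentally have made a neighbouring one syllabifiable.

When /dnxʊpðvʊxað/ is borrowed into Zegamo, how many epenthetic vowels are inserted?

5

After substitution the input is /fnxʊpðvʊxað/.
The unsyllabifiable consonants are /f/, /n/, /p/, /ð/, /ð/; each receives one epenthetic vowel.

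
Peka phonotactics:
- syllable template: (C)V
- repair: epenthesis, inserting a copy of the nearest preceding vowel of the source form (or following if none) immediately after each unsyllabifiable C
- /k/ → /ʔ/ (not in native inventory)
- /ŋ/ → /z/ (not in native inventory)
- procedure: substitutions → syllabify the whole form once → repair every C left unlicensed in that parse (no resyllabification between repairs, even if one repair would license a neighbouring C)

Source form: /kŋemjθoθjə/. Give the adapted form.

ʔezemejeθoθojə

Substitution: /k/ → /ʔ/, /ŋ/ → /z/, giving /ʔzemjθoθjə/.
The consonants /ʔ/, /m/, /j/, /θ/ cannot be parsed into a legal (C)V syllable (no codas are permitted; onsets are limited to one consonant).
Inserting the epenthetic vowel yields /ʔ/ → /ʔe/, /m/ → /me/, /j/ → /je/, /θ/ → /θo/.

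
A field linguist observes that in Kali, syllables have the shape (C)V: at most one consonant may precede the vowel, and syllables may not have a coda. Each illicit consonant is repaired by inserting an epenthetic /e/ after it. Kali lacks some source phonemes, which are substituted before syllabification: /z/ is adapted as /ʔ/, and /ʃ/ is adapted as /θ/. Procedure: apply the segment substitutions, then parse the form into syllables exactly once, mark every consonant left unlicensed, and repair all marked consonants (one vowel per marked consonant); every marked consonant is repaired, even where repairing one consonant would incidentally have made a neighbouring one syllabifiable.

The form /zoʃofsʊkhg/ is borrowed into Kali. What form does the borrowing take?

Substitution: /z/ → /ʔ/, /ʃ/ → /θ/, giving /ʔoθofsʊkhg/.
Syllabifying with onset maximization leaves /f/, /k/, /h/, /g/ stranded (no codas are permitted; onsets are limited to one consonant).
Each unlicensed consonant becomes the onset of a new syllable: /f/ → /fe/, /k/ → /ke/, /h/ → /he/, /g/ → /ge/.

ʔoθofesʊkehege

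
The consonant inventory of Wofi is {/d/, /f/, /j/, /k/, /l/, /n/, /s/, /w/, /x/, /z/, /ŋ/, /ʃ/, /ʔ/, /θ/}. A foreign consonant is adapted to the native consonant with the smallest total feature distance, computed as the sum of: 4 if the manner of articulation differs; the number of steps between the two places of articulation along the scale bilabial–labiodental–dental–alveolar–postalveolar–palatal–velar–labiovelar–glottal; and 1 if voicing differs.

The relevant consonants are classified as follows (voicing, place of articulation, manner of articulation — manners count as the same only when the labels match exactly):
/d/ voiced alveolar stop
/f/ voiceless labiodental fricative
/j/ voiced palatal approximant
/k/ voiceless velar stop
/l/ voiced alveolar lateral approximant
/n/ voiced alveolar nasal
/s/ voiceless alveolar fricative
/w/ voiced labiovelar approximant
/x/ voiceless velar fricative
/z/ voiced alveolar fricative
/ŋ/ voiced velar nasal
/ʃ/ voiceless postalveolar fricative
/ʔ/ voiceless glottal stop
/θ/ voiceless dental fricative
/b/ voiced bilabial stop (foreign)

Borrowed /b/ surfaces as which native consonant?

d

/d/ is closest: same manner (stop), place distance 3 (bilabial→alveolar), same voicing; total 3. Next closest is /f/ at distance 6.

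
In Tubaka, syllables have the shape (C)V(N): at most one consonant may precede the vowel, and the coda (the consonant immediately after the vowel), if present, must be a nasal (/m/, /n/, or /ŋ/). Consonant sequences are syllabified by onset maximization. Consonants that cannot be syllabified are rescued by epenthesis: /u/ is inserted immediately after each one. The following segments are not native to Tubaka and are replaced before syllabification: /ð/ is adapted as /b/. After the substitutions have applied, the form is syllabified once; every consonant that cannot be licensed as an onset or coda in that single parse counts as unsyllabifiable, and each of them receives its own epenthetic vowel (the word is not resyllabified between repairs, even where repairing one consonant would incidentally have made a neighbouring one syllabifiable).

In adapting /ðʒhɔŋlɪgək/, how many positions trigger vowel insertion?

After substitution the input is /bʒhɔŋlɪgək/.
The unsyllabifiable consonants are /b/, /ʒ/, /k/; each receives one epenthetic vowel.

3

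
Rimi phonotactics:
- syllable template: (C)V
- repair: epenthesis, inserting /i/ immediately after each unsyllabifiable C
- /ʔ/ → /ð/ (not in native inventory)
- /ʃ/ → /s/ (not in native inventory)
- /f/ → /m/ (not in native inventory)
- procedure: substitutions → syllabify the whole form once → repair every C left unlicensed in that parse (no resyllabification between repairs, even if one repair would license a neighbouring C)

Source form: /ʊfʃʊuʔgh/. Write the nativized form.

Substitution: /f/ → /m/, /ʃ/ → /s/, /ʔ/ → /ð/, giving /ʊmsʊuðgh/.
The consonants /m/, /ð/, /g/, /h/ cannot be parsed into a legal (C)V syllable (no codas are permitted; onsets are limited to one consonant).
Inserting the epenthetic vowel yields /m/ → /mi/, /ð/ → /ði/, /g/ → /gi/, /h/ → /hi/.

ʊmisʊuðigihi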